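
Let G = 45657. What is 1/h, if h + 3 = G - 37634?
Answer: 1/8020 ≈ 0.00012469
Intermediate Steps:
h = 8020 (h = -3 + (45657 - 37634) = -3 + 8023 = 8020)
1/h = 1/8020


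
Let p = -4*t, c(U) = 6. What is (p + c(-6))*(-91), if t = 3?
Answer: 546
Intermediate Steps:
p = -12 (p = -4*3 = -12)
(p + c(-6))*(-91) = (-12 + 6)*(-91) = -6*(-91) = 546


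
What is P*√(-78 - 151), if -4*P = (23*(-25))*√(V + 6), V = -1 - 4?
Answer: 575*I*√229/4 ≈ 2175.3*I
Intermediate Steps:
V = -5
P = 575/4 (P = -23*(-25)*√(-5 + 6)/4 = -(-575)*√1/4 = -(-575)/4 = -¼*(-575) = 575/4 ≈ 143.75)
P*√(-78 - 151) = 575*√(-78 - 151)/4 = 575*√(-229)/4 = 575*(I*√229)/4 = 575*I*√229/4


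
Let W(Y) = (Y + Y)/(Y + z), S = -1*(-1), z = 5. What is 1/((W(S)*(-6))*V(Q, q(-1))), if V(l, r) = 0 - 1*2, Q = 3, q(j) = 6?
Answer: ¼ ≈ 0.25000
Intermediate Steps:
S = 1
W(Y) = 2*Y/(5 + Y) (W(Y) = (Y + Y)/(Y + 5) = (2*Y)/(5 + Y) = 2*Y/(5 + Y))
V(l, r) = -2 (V(l, r) = 0 - 2 = -2)
1/((W(S)*(-6))*V(Q, q(-1))) = 1/(((2*1/(5 + 1))*(-6))*(-2)) = 1/(((2*1/6)*(-6))*(-2)) = 1/(((2*1*(⅙))*(-6))*(-2)) = 1/(((⅓)*(-6))*(-2)) = 1/(-2*(-2)) = 1/4 = ¼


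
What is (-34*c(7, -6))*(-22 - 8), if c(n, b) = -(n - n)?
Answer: 0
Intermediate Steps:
c(n, b) = 0 (c(n, b) = -1*0 = 0)
(-34*c(7, -6))*(-22 - 8) = (-34*0)*(-22 - 8) = 0*(-30) = 0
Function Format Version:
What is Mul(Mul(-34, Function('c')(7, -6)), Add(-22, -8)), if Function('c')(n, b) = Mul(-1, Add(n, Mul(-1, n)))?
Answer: 0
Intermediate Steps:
Function('c')(n, b) = 0 (Function('c')(n, b) = Mul(-1, 0) = 0)
Mul(Mul(-34, Function('c')(7, -6)), Add(-22, -8)) = Mul(Mul(-34, 0), Add(-22, -8)) = Mul(0, -30) = 0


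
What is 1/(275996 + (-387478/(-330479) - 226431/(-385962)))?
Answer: 42517445266/11734719617793031 ≈ 3.6232e-6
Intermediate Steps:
1/(275996 + (-387478/(-330479) - 226431/(-385962))) = 1/(275996 + (-387478*(-1/330479) - 226431*(-1/385962))) = 1/(275996 + (387478/330479 + 75477/128654)) = 1/(275996 + 74794158095/42517445266) = 1/(11734719617793031/42517445266) = 42517445266/11734719617793031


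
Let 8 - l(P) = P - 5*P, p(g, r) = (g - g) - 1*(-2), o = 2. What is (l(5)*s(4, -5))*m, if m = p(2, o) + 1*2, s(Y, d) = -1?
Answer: -112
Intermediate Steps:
p(g, r) = 2 (p(g, r) = 0 + 2 = 2)
l(P) = 8 + 4*P (l(P) = 8 - (P - 5*P) = 8 - (-4)*P = 8 + 4*P)
m = 4 (m = 2 + 1*2 = 2 + 2 = 4)
(l(5)*s(4, -5))*m = ((8 + 4*5)*(-1))*4 = ((8 + 20)*(-1))*4 = (28*(-1))*4 = -28*4 = -112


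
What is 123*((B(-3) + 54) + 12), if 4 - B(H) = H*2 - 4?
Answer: 9840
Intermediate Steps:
B(H) = 8 - 2*H (B(H) = 4 - (H*2 - 4) = 4 - (2*H - 4) = 4 - (-4 + 2*H) = 4 + (4 - 2*H) = 8 - 2*H)
123*((B(-3) + 54) + 12) = 123*(((8 - 2*(-3)) + 54) + 12) = 123*(((8 + 6) + 54) + 12) = 123*((14 + 54) + 12) = 123*(68 + 12) = 123*80 = 9840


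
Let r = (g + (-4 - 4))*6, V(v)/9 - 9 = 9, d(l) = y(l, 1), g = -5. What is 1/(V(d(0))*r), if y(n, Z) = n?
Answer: -1/12636 ≈ -7.9139e-5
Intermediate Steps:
d(l) = l
V(v) = 162 (V(v) = 81 + 9*9 = 81 + 81 = 162)
r = -78 (r = (-5 + (-4 - 4))*6 = (-5 - 8)*6 = -13*6 = -78)
1/(V(d(0))*r) = 1/(162*(-78)) = 1/(-12636) = -1/12636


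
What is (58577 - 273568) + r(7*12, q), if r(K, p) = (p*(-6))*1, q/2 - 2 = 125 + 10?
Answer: -216635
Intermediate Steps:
q = 274 (q = 4 + 2*(125 + 10) = 4 + 2*135 = 4 + 270 = 274)
r(K, p) = -6*p (r(K, p) = -6*p*1 = -6*p)
(58577 - 273568) + r(7*12, q) = (58577 - 273568) - 6*274 = -214991 - 1644 = -216635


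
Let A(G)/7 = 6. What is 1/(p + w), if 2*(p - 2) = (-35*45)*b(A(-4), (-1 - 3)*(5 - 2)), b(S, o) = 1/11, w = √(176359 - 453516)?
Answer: -33682/136487949 - 484*I*√277157/136487949 ≈ -0.00024678 - 0.0018669*I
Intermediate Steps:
w = I*√277157 (w = √(-277157) = I*√277157 ≈ 526.46*I)
A(G) = 42 (A(G) = 7*6 = 42)
b(S, o) = 1/11
p = -1531/22 (p = 2 + (-35*45*(1/11))/2 = 2 + (-1575*1/11)/2 = 2 + (½)*(-1575/11) = 2 - 1575/22 = -1531/22 ≈ -69.591)
1/(p + w) = 1/(-1531/22 + I*√277157)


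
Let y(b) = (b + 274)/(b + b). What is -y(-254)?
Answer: 5/127 ≈ 0.039370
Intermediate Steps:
y(b) = (274 + b)/(2*b) (y(b) = (274 + b)/((2*b)) = (274 + b)*(1/(2*b)) = (274 + b)/(2*b))
-y(-254) = -(274 - 254)/(2*(-254)) = -(-1)*20/(2*254) = -1*(-5/127) = 5/127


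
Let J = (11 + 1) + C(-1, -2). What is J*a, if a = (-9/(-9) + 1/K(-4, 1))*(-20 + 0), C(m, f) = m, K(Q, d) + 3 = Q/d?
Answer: -1320/7 ≈ -188.57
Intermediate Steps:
K(Q, d) = -3 + Q/d
a = -120/7 (a = (-9/(-9) + 1/(-3 - 4/1))*(-20 + 0) = (-9*(-1/9) + 1/(-3 - 4*1))*(-20) = (1 + 1/(-3 - 4))*(-20) = (1 + 1/(-7))*(-20) = (1 + 1*(-1/7))*(-20) = (1 - 1/7)*(-20) = (6/7)*(-20) = -120/7 ≈ -17.143)
J = 11 (J = (11 + 1) - 1 = 12 - 1 = 11)
J*a = 11*(-120/7) = -1320/7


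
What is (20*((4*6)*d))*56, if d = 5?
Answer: 134400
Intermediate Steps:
(20*((4*6)*d))*56 = (20*((4*6)*5))*56 = (20*(24*5))*56 = (20*120)*56 = 2400*56 = 134400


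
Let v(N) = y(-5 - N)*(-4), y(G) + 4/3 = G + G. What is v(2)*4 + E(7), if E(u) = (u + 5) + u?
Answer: 793/3 ≈ 264.33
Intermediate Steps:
y(G) = -4/3 + 2*G (y(G) = -4/3 + (G + G) = -4/3 + 2*G)
E(u) = 5 + 2*u (E(u) = (5 + u) + u = 5 + 2*u)
v(N) = 136/3 + 8*N (v(N) = (-4/3 + 2*(-5 - N))*(-4) = (-4/3 + (-10 - 2*N))*(-4) = (-34/3 - 2*N)*(-4) = 136/3 + 8*N)
v(2)*4 + E(7) = (136/3 + 8*2)*4 + (5 + 2*7) = (136/3 + 16)*4 + (5 + 14) = (184/3)*4 + 19 = 736/3 + 19 = 793/3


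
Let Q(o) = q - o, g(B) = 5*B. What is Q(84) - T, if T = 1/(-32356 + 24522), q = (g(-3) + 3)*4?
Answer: -1034087/7834 ≈ -132.00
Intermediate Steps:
q = -48 (q = (5*(-3) + 3)*4 = (-15 + 3)*4 = -12*4 = -48)
T = -1/7834 (T = 1/(-7834) = -1/7834 ≈ -0.00012765)
Q(o) = -48 - o
Q(84) - T = (-48 - 1*84) - 1*(-1/7834) = (-48 - 84) + 1/7834 = -132 + 1/7834 = -1034087/7834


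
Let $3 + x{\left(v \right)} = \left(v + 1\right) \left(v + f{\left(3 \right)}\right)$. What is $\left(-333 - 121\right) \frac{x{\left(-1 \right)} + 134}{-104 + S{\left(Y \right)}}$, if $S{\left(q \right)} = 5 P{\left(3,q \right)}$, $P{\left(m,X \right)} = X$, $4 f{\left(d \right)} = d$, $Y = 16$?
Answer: $\frac{29737}{12} \approx 2478.1$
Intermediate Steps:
$f{\left(d \right)} = \frac{d}{4}$
$x{\left(v \right)} = -3 + \left(1 + v\right) \left(\frac{3}{4} + v\right)$ ($x{\left(v \right)} = -3 + \left(v + 1\right) \left(v + \frac{1}{4} \cdot 3\right) = -3 + \left(1 + v\right) \left(v + \frac{3}{4}\right) = -3 + \left(1 + v\right) \left(\frac{3}{4} + v\right)$)
$S{\left(q \right)} = 5 q$
$\left(-333 - 121\right) \frac{x{\left(-1 \right)} + 134}{-104 + S{\left(Y \right)}} = \left(-333 - 121\right) \frac{\left(- \frac{9}{4} + \left(-1\right)^{2} + \frac{7}{4} \left(-1\right)\right) + 134}{-104 + 5 \cdot 16} = - 454 \frac{\left(- \frac{9}{4} + 1 - \frac{7}{4}\right) + 134}{-104 + 80} = - 454 \frac{-3 + 134}{-24} = - 454 \cdot 131 \left(- \frac{1}{24}\right) = \left(-454\right) \left(- \frac{131}{24}\right) = \frac{29737}{12}$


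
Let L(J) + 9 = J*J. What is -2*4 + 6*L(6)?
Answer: 154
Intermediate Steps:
L(J) = -9 + J**2 (L(J) = -9 + J*J = -9 + J**2)
-2*4 + 6*L(6) = -2*4 + 6*(-9 + 6**2) = -8 + 6*(-9 + 36) = -8 + 6*27 = -8 + 162 = 154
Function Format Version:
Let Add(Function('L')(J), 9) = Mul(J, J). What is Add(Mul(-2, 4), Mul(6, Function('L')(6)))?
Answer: 154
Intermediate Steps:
Function('L')(J) = Add(-9, Pow(J, 2)) (Function('L')(J) = Add(-9, Mul(J, J)) = Add(-9, Pow(J, 2)))
Add(Mul(-2, 4), Mul(6, Function('L')(6))) = Add(Mul(-2, 4), Mul(6, Add(-9, Pow(6, 2)))) = Add(-8, Mul(6, Add(-9, 36))) = Add(-8, Mul(6, 27)) = Add(-8, 162) = 154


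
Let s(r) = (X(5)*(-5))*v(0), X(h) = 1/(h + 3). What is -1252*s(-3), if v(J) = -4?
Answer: -3130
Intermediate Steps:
X(h) = 1/(3 + h)
s(r) = 5/2 (s(r) = (-5/(3 + 5))*(-4) = (-5/8)*(-4) = ((1/8)*(-5))*(-4) = -5/8*(-4) = 5/2)
-1252*s(-3) = -1252*5/2 = -3130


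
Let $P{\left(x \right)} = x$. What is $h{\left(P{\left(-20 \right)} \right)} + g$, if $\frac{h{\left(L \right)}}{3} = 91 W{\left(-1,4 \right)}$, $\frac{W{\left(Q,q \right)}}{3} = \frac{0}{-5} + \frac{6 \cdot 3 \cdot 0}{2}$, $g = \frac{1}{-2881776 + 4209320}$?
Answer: $\frac{1}{1327544} \approx 7.5327 \cdot 10^{-7}$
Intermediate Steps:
$g = \frac{1}{1327544} \approx 7.5327 \cdot 10^{-7}$
$W{\left(Q,q \right)} = 0$ ($W{\left(Q,q \right)} = 3 \left(\frac{0}{-5} + \frac{6 \cdot 3 \cdot 0}{2}\right) = 3 \left(0 \left(- \frac{1}{5}\right) + 18 \cdot 0 \cdot \frac{1}{2}\right) = 3 \left(0 + 0 \cdot \frac{1}{2}\right) = 3 \left(0 + 0\right) = 3 \cdot 0 = 0$)
$h{\left(L \right)} = 0$ ($h{\left(L \right)} = 3 \cdot 91 \cdot 0 = 3 \cdot 0 = 0$)
$h{\left(P{\left(-20 \right)} \right)} + g = 0 + \frac{1}{1327544} = \frac{1}{1327544}$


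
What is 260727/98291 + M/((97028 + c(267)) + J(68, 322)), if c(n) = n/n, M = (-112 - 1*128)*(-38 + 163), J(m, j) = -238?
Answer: 22287297057/9513684181 ≈ 2.3427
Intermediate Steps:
M = -30000 (M = (-112 - 128)*125 = -240*125 = -30000)
c(n) = 1
260727/98291 + M/((97028 + c(267)) + J(68, 322)) = 260727/98291 - 30000/((97028 + 1) - 238) = 260727*(1/98291) - 30000/(97029 - 238) = 260727/98291 - 30000/96791 = 22287297057/9513684181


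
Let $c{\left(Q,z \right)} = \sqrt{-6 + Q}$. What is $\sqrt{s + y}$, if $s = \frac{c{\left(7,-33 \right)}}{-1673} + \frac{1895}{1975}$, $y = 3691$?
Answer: $\frac{\sqrt{1612289146293595}}{660835} \approx 60.761$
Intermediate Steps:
$s = \frac{633672}{660835}$ ($s = \frac{\sqrt{-6 + 7}}{-1673} + \frac{1895}{1975} = \sqrt{1} \left(- \frac{1}{1673}\right) + 1895 \cdot \frac{1}{1975} = 1 \left(- \frac{1}{1673}\right) + \frac{379}{395} = - \frac{1}{1673} + \frac{379}{395} = \frac{633672}{660835} \approx 0.9589$)
$\sqrt{s + y} = \sqrt{\frac{633672}{660835} + 3691} = \sqrt{\frac{2439775657}{660835}} = \frac{\sqrt{1612289146293595}}{660835}$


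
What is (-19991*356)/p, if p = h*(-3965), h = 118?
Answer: 3558398/233935 ≈ 15.211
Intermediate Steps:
p = -467870 (p = 118*(-3965) = -467870)
(-19991*356)/p = -19991*356/(-467870) = -7116796*(-1/467870) = 3558398/233935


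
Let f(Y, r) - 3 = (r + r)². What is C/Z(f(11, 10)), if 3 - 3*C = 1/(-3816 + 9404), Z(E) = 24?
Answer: 16763/402336 ≈ 0.041664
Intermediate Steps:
f(Y, r) = 3 + 4*r² (f(Y, r) = 3 + (r + r)² = 3 + (2*r)² = 3 + 4*r²)
C = 16763/16764 (C = 1 - 1/(3*(-3816 + 9404)) = 1 - ⅓/5588 = 1 - ⅓*1/5588 = 1 - 1/16764 = 16763/16764 ≈ 0.99994)
C/Z(f(11, 10)) = (16763/16764)/24 = (16763/16764)*(1/24) = 16763/402336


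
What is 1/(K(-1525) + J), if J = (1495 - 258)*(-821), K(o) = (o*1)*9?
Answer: -1/1029302 ≈ -9.7153e-7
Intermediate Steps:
K(o) = 9*o (K(o) = o*9 = 9*o)
J = -1015577 (J = 1237*(-821) = -1015577)
1/(K(-1525) + J) = 1/(9*(-1525) - 1015577) = 1/(-13725 - 1015577) = 1/(-1029302) = -1/1029302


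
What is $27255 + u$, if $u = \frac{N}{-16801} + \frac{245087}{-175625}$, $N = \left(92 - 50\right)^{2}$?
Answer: $\frac{80416236650188}{2950675625} \approx 27254.0$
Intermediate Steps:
$N = 1764$ ($N = 42^{2} = 1764$)
$u = - \frac{4427509187}{2950675625}$ ($u = \frac{1764}{-16801} + \frac{245087}{-175625} = 1764 \left(- \frac{1}{16801}\right) + 245087 \left(- \frac{1}{175625}\right) = - \frac{1764}{16801} - \frac{245087}{175625} = - \frac{4427509187}{2950675625} \approx -1.5005$)
$27255 + u = 27255 - \frac{4427509187}{2950675625} = \frac{80416236650188}{2950675625}$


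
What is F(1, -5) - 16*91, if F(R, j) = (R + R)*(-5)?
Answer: -1466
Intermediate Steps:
F(R, j) = -10*R (F(R, j) = (2*R)*(-5) = -10*R)
F(1, -5) - 16*91 = -10*1 - 16*91 = -10 - 1456 = -1466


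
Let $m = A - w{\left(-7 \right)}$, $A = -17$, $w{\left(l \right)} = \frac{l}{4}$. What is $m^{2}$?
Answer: $\frac{3721}{16} \approx 232.56$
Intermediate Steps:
$w{\left(l \right)} = \frac{l}{4}$ ($w{\left(l \right)} = l \frac{1}{4} = \frac{l}{4}$)
$m = - \frac{61}{4}$ ($m = -17 - \frac{1}{4} \left(-7\right) = -17 - - \frac{7}{4} = -17 + \frac{7}{4} = - \frac{61}{4} \approx -15.25$)
$m^{2} = \left(- \frac{61}{4}\right)^{2} = \frac{3721}{16}$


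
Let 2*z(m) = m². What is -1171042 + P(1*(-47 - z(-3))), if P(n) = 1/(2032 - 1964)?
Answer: -79630855/68 ≈ -1.1710e+6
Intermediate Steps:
z(m) = m²/2
P(n) = 1/68
-1171042 + P(1*(-47 - z(-3))) = -1171042 + 1/68 = -79630855/68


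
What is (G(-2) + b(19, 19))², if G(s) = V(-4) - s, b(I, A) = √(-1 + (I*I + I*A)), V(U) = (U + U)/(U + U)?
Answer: (3 + √721)² ≈ 891.11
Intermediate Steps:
V(U) = 1 (V(U) = (2*U)/((2*U)) = (2*U)*(1/(2*U)) = 1)
b(I, A) = √(-1 + I² + A*I) (b(I, A) = √(-1 + (I² + A*I)) = √(-1 + I² + A*I))
G(s) = 1 - s
(G(-2) + b(19, 19))² = ((1 - 1*(-2)) + √(-1 + 19² + 19*19))² = ((1 + 2) + √(-1 + 361 + 361))² = (3 + √721)²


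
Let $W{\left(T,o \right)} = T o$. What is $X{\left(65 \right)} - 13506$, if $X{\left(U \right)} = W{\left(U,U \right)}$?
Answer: $-9281$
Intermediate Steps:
$X{\left(U \right)} = U^{2}$ ($X{\left(U \right)} = U U = U^{2}$)
$X{\left(65 \right)} - 13506 = 65^{2} - 13506 = 4225 - 13506 = -9281$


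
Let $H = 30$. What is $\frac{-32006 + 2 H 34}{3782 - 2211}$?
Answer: $- \frac{29966}{1571} \approx -19.074$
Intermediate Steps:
$\frac{-32006 + 2 H 34}{3782 - 2211} = \frac{-32006 + 2 \cdot 30 \cdot 34}{3782 - 2211} = \frac{-32006 + 60 \cdot 34}{1571} = \left(-32006 + 2040\right) \frac{1}{1571} = \left(-29966\right) \frac{1}{1571} = - \frac{29966}{1571}$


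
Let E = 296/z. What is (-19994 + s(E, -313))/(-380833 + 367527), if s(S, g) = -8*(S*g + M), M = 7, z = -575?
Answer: 6134967/3825475 ≈ 1.6037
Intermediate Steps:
E = -296/575 (E = 296/(-575) = 296*(-1/575) = -296/575 ≈ -0.51478)
s(S, g) = -56 - 8*S*g (s(S, g) = -8*(S*g + 7) = -8*(7 + S*g) = -56 - 8*S*g)
(-19994 + s(E, -313))/(-380833 + 367527) = (-19994 + (-56 - 8*(-296/575)*(-313)))/(-380833 + 367527) = (-19994 + (-56 - 741184/575))/(-13306) = (-19994 - 773384/575)*(-1/13306) = -12269934/575*(-1/13306) = 6134967/3825475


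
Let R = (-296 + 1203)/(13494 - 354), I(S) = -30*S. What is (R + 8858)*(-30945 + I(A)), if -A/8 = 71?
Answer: -35966063343/292 ≈ -1.2317e+8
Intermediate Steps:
A = -568 (A = -8*71 = -568)
R = 907/13140 ≈ 0.069026
(R + 8858)*(-30945 + I(A)) = (907/13140 + 8858)*(-30945 - 30*(-568)) = 116395027*(-30945 + 17040)/13140 = (116395027/13140)*(-13905) = -35966063343/292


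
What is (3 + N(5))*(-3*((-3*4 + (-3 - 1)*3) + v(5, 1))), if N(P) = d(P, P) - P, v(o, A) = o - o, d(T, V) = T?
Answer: 216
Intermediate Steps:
v(o, A) = 0
N(P) = 0 (N(P) = P - P = 0)
(3 + N(5))*(-3*((-3*4 + (-3 - 1)*3) + v(5, 1))) = (3 + 0)*(-3*((-3*4 + (-3 - 1)*3) + 0)) = 3*(-3*((-3*4 - 4*3) + 0)) = 3*(-3*((-12 - 12) + 0)) = 3*(-3*(-24 + 0)) = 3*(-3*(-24)) = 3*72 = 216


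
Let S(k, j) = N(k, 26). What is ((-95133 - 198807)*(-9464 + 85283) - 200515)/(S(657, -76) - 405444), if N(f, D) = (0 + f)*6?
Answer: 22286437375/401502 ≈ 55508.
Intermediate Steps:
N(f, D) = 6*f (N(f, D) = f*6 = 6*f)
S(k, j) = 6*k
((-95133 - 198807)*(-9464 + 85283) - 200515)/(S(657, -76) - 405444) = ((-95133 - 198807)*(-9464 + 85283) - 200515)/(6*657 - 405444) = (-293940*75819 - 200515)/(3942 - 405444) = (-22286236860 - 200515)/(-401502) = -22286437375*(-1/401502) = 22286437375/401502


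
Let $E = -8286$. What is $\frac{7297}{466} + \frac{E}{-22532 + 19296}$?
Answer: $\frac{3434296}{188497} \approx 18.219$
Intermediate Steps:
$\frac{7297}{466} + \frac{E}{-22532 + 19296} = \frac{7297}{466} - \frac{8286}{-22532 + 19296} = 7297 \cdot \frac{1}{466} - \frac{8286}{-3236} = \frac{7297}{466} - - \frac{4143}{1618} = \frac{7297}{466} + \frac{4143}{1618} = \frac{3434296}{188497}$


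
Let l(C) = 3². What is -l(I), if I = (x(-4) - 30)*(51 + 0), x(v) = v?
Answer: -9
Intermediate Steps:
I = -1734 (I = (-4 - 30)*(51 + 0) = -34*51 = -1734)
l(C) = 9
-l(I) = -1*9 = -9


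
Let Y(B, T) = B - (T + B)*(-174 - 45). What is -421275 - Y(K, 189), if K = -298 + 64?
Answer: -411186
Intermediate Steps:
K = -234
Y(B, T) = 219*T + 220*B (Y(B, T) = B - (B + T)*(-219) = B - (-219*B - 219*T) = B + (219*B + 219*T) = 219*T + 220*B)
-421275 - Y(K, 189) = -421275 - (219*189 + 220*(-234)) = -421275 - (41391 - 51480) = -421275 - 1*(-10089) = -421275 + 10089 = -411186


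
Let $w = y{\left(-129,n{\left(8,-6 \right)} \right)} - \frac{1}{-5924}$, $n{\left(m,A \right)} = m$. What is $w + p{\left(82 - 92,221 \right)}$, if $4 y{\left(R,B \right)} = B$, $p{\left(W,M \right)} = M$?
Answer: $\frac{1321053}{5924} \approx 223.0$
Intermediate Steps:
$y{\left(R,B \right)} = \frac{B}{4}$
$w = \frac{11849}{5924}$ ($w = \frac{1}{4} \cdot 8 - \frac{1}{-5924} = 2 - - \frac{1}{5924} = 2 + \frac{1}{5924} = \frac{11849}{5924} \approx 2.0002$)
$w + p{\left(82 - 92,221 \right)} = \frac{11849}{5924} + 221 = \frac{1321053}{5924}$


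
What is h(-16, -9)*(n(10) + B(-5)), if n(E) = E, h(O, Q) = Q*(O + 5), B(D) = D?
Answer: 495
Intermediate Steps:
h(O, Q) = Q*(5 + O)
h(-16, -9)*(n(10) + B(-5)) = (-9*(5 - 16))*(10 - 5) = -9*(-11)*5 = 99*5 = 495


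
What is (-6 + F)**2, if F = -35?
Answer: 1681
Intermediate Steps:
(-6 + F)**2 = (-6 - 35)**2 = (-41)**2 = 1681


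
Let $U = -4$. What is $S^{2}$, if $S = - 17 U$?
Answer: $4624$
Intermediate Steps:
$S = 68$ ($S = \left(-17\right) \left(-4\right) = 68$)
$S^{2} = 68^{2} = 4624$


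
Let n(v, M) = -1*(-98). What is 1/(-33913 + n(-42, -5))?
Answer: -1/33815 ≈ -2.9573e-5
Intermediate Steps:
n(v, M) = 98
1/(-33913 + n(-42, -5)) = 1/(-33913 + 98) = 1/(-33815) = -1/33815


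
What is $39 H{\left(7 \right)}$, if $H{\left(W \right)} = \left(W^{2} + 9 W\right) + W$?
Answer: $4641$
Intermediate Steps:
$H{\left(W \right)} = W^{2} + 10 W$
$39 H{\left(7 \right)} = 39 \cdot 7 \left(10 + 7\right) = 39 \cdot 7 \cdot 17 = 39 \cdot 119 = 4641$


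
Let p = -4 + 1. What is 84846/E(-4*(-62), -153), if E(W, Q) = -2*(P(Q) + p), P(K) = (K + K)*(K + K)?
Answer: -14141/31211 ≈ -0.45308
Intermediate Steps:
p = -3
P(K) = 4*K² (P(K) = (2*K)*(2*K) = 4*K²)
E(W, Q) = 6 - 8*Q² (E(W, Q) = -2*(4*Q² - 3) = -2*(-3 + 4*Q²) = 6 - 8*Q²)
84846/E(-4*(-62), -153) = 84846/(6 - 8*(-153)²) = 84846/(6 - 8*23409) = 84846/(6 - 187272) = 84846/(-187266) = 84846*(-1/187266) = -14141/31211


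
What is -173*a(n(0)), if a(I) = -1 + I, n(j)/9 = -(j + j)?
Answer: 173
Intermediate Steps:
n(j) = -18*j (n(j) = 9*(-(j + j)) = 9*(-2*j) = -18*j)
-173*a(n(0)) = -173*(-1 - 18*0) = -173*(-1 + 0) = -173*(-1) = 173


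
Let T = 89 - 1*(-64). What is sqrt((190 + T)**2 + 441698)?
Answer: sqrt(559347) ≈ 747.89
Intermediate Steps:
T = 153 (T = 89 + 64 = 153)
sqrt((190 + T)**2 + 441698) = sqrt((190 + 153)**2 + 441698) = sqrt(343**2 + 441698) = sqrt(117649 + 441698) = sqrt(559347)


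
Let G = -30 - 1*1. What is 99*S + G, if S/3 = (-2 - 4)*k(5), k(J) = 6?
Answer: -10723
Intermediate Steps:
S = -108 (S = 3*((-2 - 4)*6) = 3*(-6*6) = 3*(-36) = -108)
G = -31 (G = -30 - 1 = -31)
99*S + G = 99*(-108) - 31 = -10692 - 31 = -10723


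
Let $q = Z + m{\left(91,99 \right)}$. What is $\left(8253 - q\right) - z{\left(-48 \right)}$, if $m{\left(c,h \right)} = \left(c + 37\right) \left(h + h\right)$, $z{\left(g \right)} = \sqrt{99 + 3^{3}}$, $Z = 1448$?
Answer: $-18539 - 3 \sqrt{14} \approx -18550.0$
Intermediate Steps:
$z{\left(g \right)} = 3 \sqrt{14}$ ($z{\left(g \right)} = \sqrt{99 + 27} = \sqrt{126} = 3 \sqrt{14}$)
$m{\left(c,h \right)} = 2 h \left(37 + c\right)$ ($m{\left(c,h \right)} = \left(37 + c\right) 2 h = 2 h \left(37 + c\right)$)
$q = 26792$ ($q = 1448 + 2 \cdot 99 \left(37 + 91\right) = 1448 + 2 \cdot 99 \cdot 128 = 1448 + 25344 = 26792$)
$\left(8253 - q\right) - z{\left(-48 \right)} = \left(8253 - 26792\right) - 3 \sqrt{14} = -18539 - 3 \sqrt{14}$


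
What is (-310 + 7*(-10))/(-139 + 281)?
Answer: -190/71 ≈ -2.6761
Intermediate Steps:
(-310 + 7*(-10))/(-139 + 281) = (-310 - 70)/142 = -380*1/142 = -190/71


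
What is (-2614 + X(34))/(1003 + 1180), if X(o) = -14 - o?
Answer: -2662/2183 ≈ -1.2194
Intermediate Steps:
(-2614 + X(34))/(1003 + 1180) = (-2614 + (-14 - 1*34))/(1003 + 1180) = (-2614 + (-14 - 34))/2183 = (-2614 - 48)*(1/2183) = -2662*1/2183 = -2662/2183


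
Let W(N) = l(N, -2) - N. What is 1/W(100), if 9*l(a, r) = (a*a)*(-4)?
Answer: -9/40900 ≈ -0.00022005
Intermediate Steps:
l(a, r) = -4*a**2/9 (l(a, r) = ((a*a)*(-4))/9 = (a**2*(-4))/9 = (-4*a**2)/9 = -4*a**2/9)
W(N) = -N - 4*N**2/9 (W(N) = -4*N**2/9 - N = -N - 4*N**2/9)
1/W(100) = 1/((1/9)*100*(-9 - 4*100)) = 1/((1/9)*100*(-9 - 400)) = 1/((1/9)*100*(-409)) = 1/(-40900/9) = -9/40900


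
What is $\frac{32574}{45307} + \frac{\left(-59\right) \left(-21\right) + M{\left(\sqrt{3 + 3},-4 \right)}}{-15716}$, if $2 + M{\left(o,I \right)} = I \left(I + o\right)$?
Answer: $\frac{455163313}{712044812} + \frac{\sqrt{6}}{3929} \approx 0.63986$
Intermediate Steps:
$M{\left(o,I \right)} = -2 + I \left(I + o\right)$
$\frac{32574}{45307} + \frac{\left(-59\right) \left(-21\right) + M{\left(\sqrt{3 + 3},-4 \right)}}{-15716} = \frac{32574}{45307} + \frac{\left(-59\right) \left(-21\right) - \left(2 - 16 + 4 \sqrt{3 + 3}\right)}{-15716} = 32574 \cdot \frac{1}{45307} + \left(1239 - \left(-14 + 4 \sqrt{6}\right)\right) \left(- \frac{1}{15716}\right) = \frac{32574}{45307} + \left(1239 + \left(14 - 4 \sqrt{6}\right)\right) \left(- \frac{1}{15716}\right) = \frac{32574}{45307} + \left(1253 - 4 \sqrt{6}\right) \left(- \frac{1}{15716}\right) = \frac{32574}{45307} - \left(\frac{1253}{15716} - \frac{\sqrt{6}}{3929}\right) = \frac{455163313}{712044812} + \frac{\sqrt{6}}{3929}$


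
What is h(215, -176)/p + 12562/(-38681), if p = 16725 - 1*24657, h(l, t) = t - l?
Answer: -84517513/306817692 ≈ -0.27547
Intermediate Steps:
p = -7932 (p = 16725 - 24657 = -7932)
h(215, -176)/p + 12562/(-38681) = (-176 - 1*215)/(-7932) + 12562/(-38681) = (-176 - 215)*(-1/7932) + 12562*(-1/38681) = -391*(-1/7932) - 12562/38681 = 391/7932 - 12562/38681 = -84517513/306817692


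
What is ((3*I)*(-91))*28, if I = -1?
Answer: 7644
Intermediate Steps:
((3*I)*(-91))*28 = ((3*(-1))*(-91))*28 = -3*(-91)*28 = 273*28 = 7644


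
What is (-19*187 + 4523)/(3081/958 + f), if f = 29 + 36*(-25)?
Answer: -929260/831337 ≈ -1.1178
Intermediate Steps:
f = -871 (f = 29 - 900 = -871)
(-19*187 + 4523)/(3081/958 + f) = (-19*187 + 4523)/(3081/958 - 871) = (-3553 + 4523)/(3081*(1/958) - 871) = 970/(3081/958 - 871) = 970/(-831337/958) = 970*(-958/831337) = -929260/831337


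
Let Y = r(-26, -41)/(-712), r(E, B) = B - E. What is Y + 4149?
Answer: 2954103/712 ≈ 4149.0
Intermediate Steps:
Y = 15/712 (Y = (-41 - 1*(-26))/(-712) = (-41 + 26)*(-1/712) = -15*(-1/712) = 15/712 ≈ 0.021067)
Y + 4149 = 15/712 + 4149 = 2954103/712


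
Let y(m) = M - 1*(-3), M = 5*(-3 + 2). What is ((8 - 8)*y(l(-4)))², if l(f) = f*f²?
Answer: 0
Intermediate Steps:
M = -5 (M = 5*(-1) = -5)
l(f) = f³
y(m) = -2 (y(m) = -5 - 1*(-3) = -5 + 3 = -2)
((8 - 8)*y(l(-4)))² = ((8 - 8)*(-2))² = (0*(-2))² = 0² = 0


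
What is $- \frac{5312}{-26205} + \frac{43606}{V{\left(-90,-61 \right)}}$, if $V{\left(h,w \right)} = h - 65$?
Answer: $- \frac{228374374}{812355} \approx -281.13$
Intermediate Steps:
$V{\left(h,w \right)} = -65 + h$ ($V{\left(h,w \right)} = h - 65 = -65 + h$)
$- \frac{5312}{-26205} + \frac{43606}{V{\left(-90,-61 \right)}} = - \frac{5312}{-26205} + \frac{43606}{-65 - 90} = \left(-5312\right) \left(- \frac{1}{26205}\right) + \frac{43606}{-155} = \frac{5312}{26205} + 43606 \left(- \frac{1}{155}\right) = \frac{5312}{26205} - \frac{43606}{155} = - \frac{228374374}{812355}$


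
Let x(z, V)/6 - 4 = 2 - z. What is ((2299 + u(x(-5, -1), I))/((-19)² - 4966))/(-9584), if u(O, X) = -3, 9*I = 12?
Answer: 287/5516790 ≈ 5.2023e-5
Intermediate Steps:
x(z, V) = 36 - 6*z (x(z, V) = 24 + 6*(2 - z) = 24 + (12 - 6*z) = 36 - 6*z)
I = 4/3 (I = (⅑)*12 = 4/3 ≈ 1.3333)
((2299 + u(x(-5, -1), I))/((-19)² - 4966))/(-9584) = ((2299 - 3)/((-19)² - 4966))/(-9584) = (2296/(361 - 4966))*(-1/9584) = (2296/(-4605))*(-1/9584) = (2296*(-1/4605))*(-1/9584) = -2296/4605*(-1/9584) = 287/5516790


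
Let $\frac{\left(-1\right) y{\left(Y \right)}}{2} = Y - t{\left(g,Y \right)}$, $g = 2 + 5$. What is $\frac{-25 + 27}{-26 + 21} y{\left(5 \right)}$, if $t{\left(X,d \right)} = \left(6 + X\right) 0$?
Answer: $4$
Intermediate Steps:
$g = 7$
$t{\left(X,d \right)} = 0$
$y{\left(Y \right)} = - 2 Y$ ($y{\left(Y \right)} = - 2 \left(Y - 0\right) = - 2 \left(Y + 0\right) = - 2 Y$)
$\frac{-25 + 27}{-26 + 21} y{\left(5 \right)} = \frac{-25 + 27}{-26 + 21} \left(\left(-2\right) 5\right) = \frac{2}{-5} \left(-10\right) = 2 \left(- \frac{1}{5}\right) \left(-10\right) = \left(- \frac{2}{5}\right) \left(-10\right) = 4$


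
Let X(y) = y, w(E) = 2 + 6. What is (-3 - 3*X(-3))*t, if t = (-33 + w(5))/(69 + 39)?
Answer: -25/18 ≈ -1.3889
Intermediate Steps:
w(E) = 8
t = -25/108 (t = (-33 + 8)/(69 + 39) = -25/108 ≈ -0.23148)
(-3 - 3*X(-3))*t = (-3 - 3*(-3))*(-25/108) = (-3 + 9)*(-25/108) = 6*(-25/108) = -25/18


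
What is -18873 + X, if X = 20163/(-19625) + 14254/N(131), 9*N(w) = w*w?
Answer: -6353964632118/336784625 ≈ -18867.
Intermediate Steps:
N(w) = w**2/9 (N(w) = (w*w)/9 = w**2/9)
X = 2171595507/336784625 (X = 20163/(-19625) + 14254/(((1/9)*131**2)) = 20163*(-1/19625) + 14254/(((1/9)*17161)) = -20163/19625 + 14254/(17161/9) = -20163/19625 + 14254*(9/17161) = -20163/19625 + 128286/17161 = 2171595507/336784625 ≈ 6.4480)
-18873 + X = -18873 + 2171595507/336784625 = -6353964632118/336784625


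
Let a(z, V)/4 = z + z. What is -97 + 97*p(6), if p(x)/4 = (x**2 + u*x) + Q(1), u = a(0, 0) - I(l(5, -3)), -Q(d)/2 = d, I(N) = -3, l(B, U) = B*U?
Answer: 20079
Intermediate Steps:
a(z, V) = 8*z (a(z, V) = 4*(z + z) = 4*(2*z) = 8*z)
Q(d) = -2*d
u = 3 (u = 8*0 - 1*(-3) = 0 + 3 = 3)
p(x) = -8 + 4*x**2 + 12*x (p(x) = 4*((x**2 + 3*x) - 2*1) = 4*((x**2 + 3*x) - 2) = 4*(-2 + x**2 + 3*x) = -8 + 4*x**2 + 12*x)
-97 + 97*p(6) = -97 + 97*(-8 + 4*6**2 + 12*6) = -97 + 97*(-8 + 4*36 + 72) = -97 + 97*(-8 + 144 + 72) = -97 + 97*208 = -97 + 20176 = 20079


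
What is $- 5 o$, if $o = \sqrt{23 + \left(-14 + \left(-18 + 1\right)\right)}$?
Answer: $- 10 i \sqrt{2} \approx - 14.142 i$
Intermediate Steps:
$o = 2 i \sqrt{2}$ ($o = \sqrt{23 - 31} = \sqrt{-8} = 2 i \sqrt{2} \approx 2.8284 i$)
$- 5 o = - 5 \cdot 2 i \sqrt{2} = - 10 i \sqrt{2}$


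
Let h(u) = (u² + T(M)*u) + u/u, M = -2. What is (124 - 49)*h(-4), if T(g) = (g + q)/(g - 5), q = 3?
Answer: 9225/7 ≈ 1317.9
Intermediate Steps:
T(g) = (3 + g)/(-5 + g) (T(g) = (g + 3)/(g - 5) = (3 + g)/(-5 + g))
h(u) = 1 + u² - u/7 (h(u) = (u² + ((3 - 2)/(-5 - 2))*u) + u/u = (u² + (1/(-7))*u) + 1 = (u² + (-⅐*1)*u) + 1 = (u² - u/7) + 1 = 1 + u² - u/7)
(124 - 49)*h(-4) = (124 - 49)*(1 + (-4)² - ⅐*(-4)) = 75*(1 + 16 + 4/7) = 75*(123/7) = 9225/7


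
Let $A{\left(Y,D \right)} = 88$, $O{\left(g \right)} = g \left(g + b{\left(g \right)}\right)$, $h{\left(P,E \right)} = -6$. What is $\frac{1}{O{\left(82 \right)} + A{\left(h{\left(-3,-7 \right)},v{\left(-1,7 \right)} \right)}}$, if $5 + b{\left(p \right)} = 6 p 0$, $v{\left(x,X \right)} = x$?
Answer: $\frac{1}{6402} \approx 0.0001562$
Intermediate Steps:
$b{\left(p \right)} = -5$ ($b{\left(p \right)} = -5 + 6 p 0 = -5 + 0 = -5$)
$O{\left(g \right)} = g \left(-5 + g\right)$ ($O{\left(g \right)} = g \left(g - 5\right) = g \left(-5 + g\right)$)
$\frac{1}{O{\left(82 \right)} + A{\left(h{\left(-3,-7 \right)},v{\left(-1,7 \right)} \right)}} = \frac{1}{82 \left(-5 + 82\right) + 88} = \frac{1}{82 \cdot 77 + 88} = \frac{1}{6314 + 88} = \frac{1}{6402}$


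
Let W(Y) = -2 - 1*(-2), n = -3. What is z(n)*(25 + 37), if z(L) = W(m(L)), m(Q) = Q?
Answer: 0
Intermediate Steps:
W(Y) = 0 (W(Y) = -2 + 2 = 0)
z(L) = 0
z(n)*(25 + 37) = 0*(25 + 37) = 0*62 = 0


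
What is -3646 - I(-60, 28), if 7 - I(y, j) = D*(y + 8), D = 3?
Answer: -3809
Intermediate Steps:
I(y, j) = -17 - 3*y (I(y, j) = 7 - 3*(y + 8) = 7 - 3*(8 + y) = 7 - (24 + 3*y) = 7 + (-24 - 3*y) = -17 - 3*y)
-3646 - I(-60, 28) = -3646 - (-17 - 3*(-60)) = -3646 - (-17 + 180) = -3646 - 1*163 = -3646 - 163 = -3809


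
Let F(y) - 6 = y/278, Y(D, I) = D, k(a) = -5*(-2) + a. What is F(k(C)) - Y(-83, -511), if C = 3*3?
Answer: 24761/278 ≈ 89.068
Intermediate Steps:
C = 9
k(a) = 10 + a
F(y) = 6 + y/278
F(k(C)) - Y(-83, -511) = (6 + (10 + 9)/278) - 1*(-83) = (6 + (1/278)*19) + 83 = (6 + 19/278) + 83 = 1687/278 + 83 = 24761/278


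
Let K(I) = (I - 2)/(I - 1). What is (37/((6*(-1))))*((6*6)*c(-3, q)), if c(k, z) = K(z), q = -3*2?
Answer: -1776/7 ≈ -253.71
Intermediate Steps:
q = -6
K(I) = (-2 + I)/(-1 + I)
c(k, z) = (-2 + z)/(-1 + z)
(37/((6*(-1))))*((6*6)*c(-3, q)) = (37/((6*(-1))))*((6*6)*((-2 - 6)/(-1 - 6))) = (37/(-6))*(36*(-8/(-7))) = (37*(-⅙))*(36*(-⅐*(-8))) = -222*8/7 = -37/6*288/7 = -1776/7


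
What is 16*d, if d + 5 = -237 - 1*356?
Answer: -9568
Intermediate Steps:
d = -598 (d = -5 + (-237 - 1*356) = -5 + (-237 - 356) = -5 - 593 = -598)
16*d = 16*(-598) = -9568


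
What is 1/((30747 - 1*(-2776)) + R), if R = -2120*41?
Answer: -1/53397 ≈ -1.8728e-5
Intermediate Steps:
R = -86920
1/((30747 - 1*(-2776)) + R) = 1/((30747 - 1*(-2776)) - 86920) = 1/((30747 + 2776) - 86920) = 1/(33523 - 86920) = 1/(-53397) = -1/53397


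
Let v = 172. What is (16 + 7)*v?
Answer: 3956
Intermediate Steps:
(16 + 7)*v = (16 + 7)*172 = 23*172 = 3956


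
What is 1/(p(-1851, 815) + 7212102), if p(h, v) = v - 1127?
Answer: 1/7211790 ≈ 1.3866e-7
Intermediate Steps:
p(h, v) = -1127 + v
1/(p(-1851, 815) + 7212102) = 1/((-1127 + 815) + 7212102) = 1/(-312 + 7212102) = 1/7211790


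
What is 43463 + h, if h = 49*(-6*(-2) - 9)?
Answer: 43610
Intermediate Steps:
h = 147 (h = 49*(12 - 9) = 49*3 = 147)
43463 + h = 43463 + 147 = 43610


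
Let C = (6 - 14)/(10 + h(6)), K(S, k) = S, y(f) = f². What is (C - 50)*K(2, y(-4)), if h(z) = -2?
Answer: -102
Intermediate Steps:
C = -1 (C = (6 - 14)/(10 - 2) = -8/8 = -8*⅛ = -1)
(C - 50)*K(2, y(-4)) = (-1 - 50)*2 = -51*2 = -102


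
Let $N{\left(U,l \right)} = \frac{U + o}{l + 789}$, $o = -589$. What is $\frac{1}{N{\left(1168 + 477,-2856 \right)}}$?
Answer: $- \frac{689}{352} \approx -1.9574$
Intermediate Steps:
$N{\left(U,l \right)} = \frac{-589 + U}{789 + l}$ ($N{\left(U,l \right)} = \frac{U - 589}{l + 789} = \frac{-589 + U}{789 + l}$)
$\frac{1}{N{\left(1168 + 477,-2856 \right)}} = \frac{1}{\frac{1}{789 - 2856} \left(-589 + \left(1168 + 477\right)\right)} = \frac{1}{\frac{1}{-2067} \left(-589 + 1645\right)} = \frac{1}{\left(- \frac{1}{2067}\right) 1056} = \frac{1}{- \frac{352}{689}} = - \frac{689}{352}$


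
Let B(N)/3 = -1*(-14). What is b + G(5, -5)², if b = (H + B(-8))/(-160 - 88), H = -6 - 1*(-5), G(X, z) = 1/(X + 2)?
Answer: -1761/12152 ≈ -0.14491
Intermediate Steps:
G(X, z) = 1/(2 + X)
B(N) = 42 (B(N) = 3*(-1*(-14)) = 3*14 = 42)
H = -1 (H = -6 + 5 = -1)
b = -41/248 (b = (-1 + 42)/(-160 - 88) = 41/(-248) = 41*(-1/248) = -41/248 ≈ -0.16532)
b + G(5, -5)² = -41/248 + (1/(2 + 5))² = -41/248 + (1/7)² = -41/248 + (⅐)² = -41/248 + 1/49 = -1761/12152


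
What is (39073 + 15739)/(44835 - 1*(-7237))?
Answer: 13703/13018 ≈ 1.0526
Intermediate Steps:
(39073 + 15739)/(44835 - 1*(-7237)) = 54812/(44835 + 7237) = 54812/52072 = 54812*(1/52072) = 13703/13018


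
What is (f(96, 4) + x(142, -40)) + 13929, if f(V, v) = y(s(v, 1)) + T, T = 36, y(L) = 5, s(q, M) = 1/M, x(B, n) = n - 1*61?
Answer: 13869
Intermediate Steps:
x(B, n) = -61 + n (x(B, n) = n - 61 = -61 + n)
f(V, v) = 41 (f(V, v) = 5 + 36 = 41)
(f(96, 4) + x(142, -40)) + 13929 = (41 + (-61 - 40)) + 13929 = (41 - 101) + 13929 = -60 + 13929 = 13869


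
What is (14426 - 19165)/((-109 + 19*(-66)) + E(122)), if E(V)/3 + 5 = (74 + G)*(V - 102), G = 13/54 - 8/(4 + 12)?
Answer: -42651/27418 ≈ -1.5556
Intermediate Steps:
G = -7/27 (G = 13*(1/54) - 8/16 = 13/54 - 8*1/16 = 13/54 - 1/2 = -7/27 ≈ -0.25926)
E(V) = -67739/3 + 1991*V/9 (E(V) = -15 + 3*((74 - 7/27)*(V - 102)) = -15 + 3*(1991*(-102 + V)/27) = -15 + 3*(-67694/9 + 1991*V/27) = -15 + (-67694/3 + 1991*V/9) = -67739/3 + 1991*V/9)
(14426 - 19165)/((-109 + 19*(-66)) + E(122)) = (14426 - 19165)/((-109 + 19*(-66)) + (-67739/3 + (1991/9)*122)) = -4739/((-109 - 1254) + (-67739/3 + 242902/9)) = -4739/(-1363 + 39685/9) = -4739/27418/9 = -4739*9/27418 = -42651/27418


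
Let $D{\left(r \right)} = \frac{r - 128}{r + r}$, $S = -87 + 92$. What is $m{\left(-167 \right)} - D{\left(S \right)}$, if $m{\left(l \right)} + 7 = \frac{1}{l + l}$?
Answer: $\frac{4423}{835} \approx 5.297$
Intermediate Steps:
$S = 5$
$m{\left(l \right)} = -7 + \frac{1}{2 l}$ ($m{\left(l \right)} = -7 + \frac{1}{l + l} = -7 + \frac{1}{2 l}$)
$D{\left(r \right)} = \frac{-128 + r}{2 r}$
$m{\left(-167 \right)} - D{\left(S \right)} = \left(-7 + \frac{1}{2 \left(-167\right)}\right) - \frac{-128 + 5}{2 \cdot 5} = \left(-7 + \frac{1}{2} \left(- \frac{1}{167}\right)\right) - \frac{1}{2} \cdot \frac{1}{5} \left(-123\right) = \left(-7 - \frac{1}{334}\right) - - \frac{123}{10} = - \frac{2339}{334} + \frac{123}{10} = \frac{4423}{835}$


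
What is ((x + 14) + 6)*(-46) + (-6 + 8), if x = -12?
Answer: -366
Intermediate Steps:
((x + 14) + 6)*(-46) + (-6 + 8) = ((-12 + 14) + 6)*(-46) + (-6 + 8) = (2 + 6)*(-46) + 2 = 8*(-46) + 2 = -368 + 2 = -366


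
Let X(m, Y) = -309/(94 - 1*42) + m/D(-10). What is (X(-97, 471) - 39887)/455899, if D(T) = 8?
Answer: -4150127/47413496 ≈ -0.087530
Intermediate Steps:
X(m, Y) = -309/52 + m/8 (X(m, Y) = -309/(94 - 1*42) + m/8 = -309/(94 - 42) + m*(1/8) = -309/52 + m/8)
(X(-97, 471) - 39887)/455899 = ((-309/52 + (1/8)*(-97)) - 39887)/455899 = ((-309/52 - 97/8) - 39887)*(1/455899) = (-1879/104 - 39887)*(1/455899) = -4150127/104*1/455899 = -4150127/47413496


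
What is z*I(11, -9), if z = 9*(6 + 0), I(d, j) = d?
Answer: 594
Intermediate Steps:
z = 54 (z = 9*6 = 54)
z*I(11, -9) = 54*11 = 594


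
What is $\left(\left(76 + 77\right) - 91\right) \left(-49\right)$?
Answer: $-3038$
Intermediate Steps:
$\left(\left(76 + 77\right) - 91\right) \left(-49\right) = \left(153 - 91\right) \left(-49\right) = 62 \left(-49\right) = -3038$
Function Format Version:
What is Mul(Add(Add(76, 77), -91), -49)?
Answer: -3038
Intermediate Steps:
Mul(Add(Add(76, 77), -91), -49) = Mul(Add(153, -91), -49) = Mul(62, -49) = -3038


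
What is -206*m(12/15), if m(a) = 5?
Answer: -1030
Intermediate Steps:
-206*m(12/15) = -206*5 = -1030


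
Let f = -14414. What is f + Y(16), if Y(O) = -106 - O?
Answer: -14536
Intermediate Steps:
f + Y(16) = -14414 + (-106 - 1*16) = -14414 + (-106 - 16) = -14414 - 122 = -14536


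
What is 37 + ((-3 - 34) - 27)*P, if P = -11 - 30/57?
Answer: 14719/19 ≈ 774.68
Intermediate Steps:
P = -219/19 (P = -11 - 30*1/57 = -11 - 10/19 = -219/19 ≈ -11.526)
37 + ((-3 - 34) - 27)*P = 37 + ((-3 - 34) - 27)*(-219/19) = 37 + (-37 - 27)*(-219/19) = 37 - 64*(-219/19) = 37 + 14016/19 = 14719/19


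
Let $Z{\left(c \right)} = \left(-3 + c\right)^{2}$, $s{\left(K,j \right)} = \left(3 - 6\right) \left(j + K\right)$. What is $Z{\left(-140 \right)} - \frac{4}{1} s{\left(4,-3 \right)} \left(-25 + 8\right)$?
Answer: $20245$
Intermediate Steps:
$s{\left(K,j \right)} = - 3 K - 3 j$ ($s{\left(K,j \right)} = \left(3 - 6\right) \left(K + j\right) = - 3 \left(K + j\right) = - 3 K - 3 j$)
$Z{\left(-140 \right)} - \frac{4}{1} s{\left(4,-3 \right)} \left(-25 + 8\right) = \left(-3 - 140\right)^{2} - \frac{4}{1} \left(\left(-3\right) 4 - -9\right) \left(-25 + 8\right) = \left(-143\right)^{2} - 4 \cdot 1 \left(-12 + 9\right) \left(-17\right) = 20449 - 4 \left(-3\right) \left(-17\right) = 20449 - \left(-12\right) \left(-17\right) = 20449 - 204 = 20245$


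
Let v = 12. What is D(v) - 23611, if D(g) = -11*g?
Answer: -23743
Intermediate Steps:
D(v) - 23611 = -11*12 - 23611 = -132 - 23611 = -23743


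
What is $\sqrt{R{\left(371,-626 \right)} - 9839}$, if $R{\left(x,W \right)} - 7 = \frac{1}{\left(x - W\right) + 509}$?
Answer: $\frac{i \sqrt{22299328446}}{1506} \approx 99.156 i$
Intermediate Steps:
$R{\left(x,W \right)} = 7 + \frac{1}{509 + x - W}$ ($R{\left(x,W \right)} = 7 + \frac{1}{\left(x - W\right) + 509} = 7 + \frac{1}{509 + x - W}$)
$\sqrt{R{\left(371,-626 \right)} - 9839} = \sqrt{\frac{3564 - -4382 + 7 \cdot 371}{509 + 371 - -626} - 9839} = \sqrt{\frac{3564 + 4382 + 2597}{509 + 371 + 626} - 9839} = \sqrt{\frac{1}{1506} \cdot 10543 - 9839} = \sqrt{\frac{10543}{1506} - 9839} = \sqrt{- \frac{14806991}{1506}} = \frac{i \sqrt{22299328446}}{1506}$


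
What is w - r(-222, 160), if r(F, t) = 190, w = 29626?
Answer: 29436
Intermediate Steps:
w - r(-222, 160) = 29626 - 1*190 = 29626 - 190 = 29436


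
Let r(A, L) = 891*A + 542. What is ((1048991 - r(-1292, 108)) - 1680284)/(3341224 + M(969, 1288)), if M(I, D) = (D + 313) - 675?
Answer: 74191/477450 ≈ 0.15539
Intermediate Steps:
r(A, L) = 542 + 891*A
M(I, D) = -362 + D (M(I, D) = (313 + D) - 675 = -362 + D)
((1048991 - r(-1292, 108)) - 1680284)/(3341224 + M(969, 1288)) = ((1048991 - (542 + 891*(-1292))) - 1680284)/(3341224 + (-362 + 1288)) = ((1048991 - (542 - 1151172)) - 1680284)/(3341224 + 926) = ((1048991 - 1*(-1150630)) - 1680284)/3342150 = ((1048991 + 1150630) - 1680284)*(1/3342150) = (2199621 - 1680284)*(1/3342150) = 519337*(1/3342150) = 74191/477450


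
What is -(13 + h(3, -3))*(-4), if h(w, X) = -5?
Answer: 32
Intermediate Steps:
-(13 + h(3, -3))*(-4) = -(13 - 5)*(-4) = -8*(-4) = -1*(-32) = 32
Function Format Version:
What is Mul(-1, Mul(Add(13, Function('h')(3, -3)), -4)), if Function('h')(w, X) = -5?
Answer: 32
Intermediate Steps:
Mul(-1, Mul(Add(13, Function('h')(3, -3)), -4)) = Mul(-1, Mul(Add(13, -5), -4)) = Mul(-1, Mul(8, -4)) = Mul(-1, -32) = 32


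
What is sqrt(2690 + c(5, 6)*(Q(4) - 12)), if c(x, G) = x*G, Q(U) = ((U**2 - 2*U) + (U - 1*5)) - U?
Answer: 22*sqrt(5) ≈ 49.193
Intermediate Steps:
Q(U) = -5 + U**2 - 2*U (Q(U) = ((U**2 - 2*U) + (U - 5)) - U = ((U**2 - 2*U) + (-5 + U)) - U = (-5 + U**2 - U) - U = -5 + U**2 - 2*U)
c(x, G) = G*x
sqrt(2690 + c(5, 6)*(Q(4) - 12)) = sqrt(2690 + (6*5)*((-5 + 4**2 - 2*4) - 12)) = sqrt(2690 + 30*((-5 + 16 - 8) - 12)) = sqrt(2690 + 30*(3 - 12)) = sqrt(2690 + 30*(-9)) = sqrt(2690 - 270) = sqrt(2420) = 22*sqrt(5)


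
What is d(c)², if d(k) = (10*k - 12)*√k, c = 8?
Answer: 36992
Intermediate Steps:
d(k) = √k*(-12 + 10*k) (d(k) = (-12 + 10*k)*√k = √k*(-12 + 10*k))
d(c)² = (√8*(-12 + 10*8))² = ((2*√2)*(-12 + 80))² = ((2*√2)*68)² = (136*√2)² = 36992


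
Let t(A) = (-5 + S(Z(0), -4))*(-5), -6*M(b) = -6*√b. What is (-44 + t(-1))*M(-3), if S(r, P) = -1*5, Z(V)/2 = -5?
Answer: 6*I*√3 ≈ 10.392*I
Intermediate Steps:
Z(V) = -10 (Z(V) = 2*(-5) = -10)
M(b) = √b (M(b) = -(-1)*√b = √b)
S(r, P) = -5
t(A) = 50 (t(A) = (-5 - 5)*(-5) = -10*(-5) = 50)
(-44 + t(-1))*M(-3) = (-44 + 50)*√(-3) = 6*(I*√3) = 6*I*√3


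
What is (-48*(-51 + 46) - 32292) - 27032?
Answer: -59084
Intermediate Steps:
(-48*(-51 + 46) - 32292) - 27032 = (-48*(-5) - 32292) - 27032 = (240 - 32292) - 27032 = -32052 - 27032 = -59084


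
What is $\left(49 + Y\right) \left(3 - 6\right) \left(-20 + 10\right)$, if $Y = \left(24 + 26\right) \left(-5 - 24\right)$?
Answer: $-42030$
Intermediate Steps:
$Y = -1450$ ($Y = 50 \left(-29\right) = -1450$)
$\left(49 + Y\right) \left(3 - 6\right) \left(-20 + 10\right) = \left(49 - 1450\right) \left(3 - 6\right) \left(-20 + 10\right) = - 1401 \left(\left(-3\right) \left(-10\right)\right) = \left(-1401\right) 30 = -42030$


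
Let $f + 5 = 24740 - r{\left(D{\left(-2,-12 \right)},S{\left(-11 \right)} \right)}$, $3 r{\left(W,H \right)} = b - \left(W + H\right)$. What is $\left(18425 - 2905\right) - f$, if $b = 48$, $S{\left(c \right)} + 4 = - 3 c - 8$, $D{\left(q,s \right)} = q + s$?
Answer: $- \frac{27604}{3} \approx -9201.3$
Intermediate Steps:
$S{\left(c \right)} = -12 - 3 c$ ($S{\left(c \right)} = -4 - \left(8 + 3 c\right) = -12 - 3 c$)
$r{\left(W,H \right)} = 16 - \frac{H}{3} - \frac{W}{3}$ ($r{\left(W,H \right)} = \frac{48 - \left(W + H\right)}{3} = \frac{48 - \left(H + W\right)}{3} = \frac{48 - H - W}{3} = 16 - \frac{H}{3} - \frac{W}{3}$)
$f = \frac{74164}{3}$ ($f = -5 - \left(-24724 - \frac{-12 - -33}{3} - \frac{-2 - 12}{3}\right) = -5 - \left(-24724 + \frac{14}{3} - \frac{-12 + 33}{3}\right) = -5 + \left(24740 - \left(16 - 7 + \frac{14}{3}\right)\right) = -5 + \left(24740 - \frac{41}{3}\right) = -5 + \frac{74179}{3} = \frac{74164}{3} \approx 24721.0$)
$\left(18425 - 2905\right) - f = \left(18425 - 2905\right) - \frac{74164}{3} = 15520 - \frac{74164}{3} = - \frac{27604}{3}$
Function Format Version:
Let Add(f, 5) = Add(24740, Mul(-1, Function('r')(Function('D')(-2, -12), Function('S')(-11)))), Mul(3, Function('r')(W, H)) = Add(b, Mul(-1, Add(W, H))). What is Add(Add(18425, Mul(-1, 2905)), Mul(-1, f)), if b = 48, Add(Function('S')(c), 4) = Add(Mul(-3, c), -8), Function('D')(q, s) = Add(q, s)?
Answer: Rational(-27604, 3) ≈ -9201.3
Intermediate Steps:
Function('S')(c) = Add(-12, Mul(-3, c)) (Function('S')(c) = Add(-4, Add(Mul(-3, c), -8)) = Add(-4, Add(-8, Mul(-3, c))) = Add(-12, Mul(-3, c)))
Function('r')(W, H) = Add(16, Mul(Rational(-1, 3), H), Mul(Rational(-1, 3), W)) (Function('r')(W, H) = Mul(Rational(1, 3), Add(48, Mul(-1, Add(W, H)))) = Mul(Rational(1, 3), Add(48, Mul(-1, Add(H, W)))) = Mul(Rational(1, 3), Add(48, Add(Mul(-1, H), Mul(-1, W)))) = Mul(Rational(1, 3), Add(48, Mul(-1, H), Mul(-1, W))) = Add(16, Mul(Rational(-1, 3), H), Mul(Rational(-1, 3), W)))
f = Rational(74164, 3) (f = Add(-5, Add(24740, Mul(-1, Add(16, Mul(Rational(-1, 3), Add(-12, Mul(-3, -11))), Mul(Rational(-1, 3), Add(-2, -12)))))) = Add(-5, Add(24740, Mul(-1, Add(16, Mul(Rational(-1, 3), Add(-12, 33)), Mul(Rational(-1, 3), -14))))) = Add(-5, Add(24740, Mul(-1, Add(16, Mul(Rational(-1, 3), 21), Rational(14, 3))))) = Add(-5, Add(24740, Mul(-1, Add(16, -7, Rational(14, 3))))) = Add(-5, Add(24740, Mul(-1, Rational(41, 3)))) = Add(-5, Add(24740, Rational(-41, 3))) = Add(-5, Rational(74179, 3)) = Rational(74164, 3) ≈ 24721.)
Add(Add(18425, Mul(-1, 2905)), Mul(-1, f)) = Add(Add(18425, Mul(-1, 2905)), Mul(-1, Rational(74164, 3))) = Add(Add(18425, -2905), Rational(-74164, 3)) = Add(15520, Rational(-74164, 3)) = Rational(-27604, 3)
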